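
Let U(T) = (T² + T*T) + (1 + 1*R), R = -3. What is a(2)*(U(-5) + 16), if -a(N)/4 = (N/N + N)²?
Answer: -2304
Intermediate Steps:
a(N) = -4*(1 + N)² (a(N) = -4*(N/N + N)² = -4*(1 + N)²)
U(T) = -2 + 2*T² (U(T) = (T² + T*T) + (1 + 1*(-3)) = (T² + T²) + (1 - 3) = 2*T² - 2 = -2 + 2*T²)
a(2)*(U(-5) + 16) = (-4*(1 + 2)²)*((-2 + 2*(-5)²) + 16) = (-4*3²)*((-2 + 2*25) + 16) = (-4*9)*((-2 + 50) + 16) = -36*(48 + 16) = -36*64 = -2304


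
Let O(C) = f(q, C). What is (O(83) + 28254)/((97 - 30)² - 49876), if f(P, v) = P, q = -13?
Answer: -28241/45387 ≈ -0.62223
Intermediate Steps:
O(C) = -13
(O(83) + 28254)/((97 - 30)² - 49876) = (-13 + 28254)/((97 - 30)² - 49876) = 28241/(67² - 49876) = 28241/(4489 - 49876) = 28241/(-45387) = 28241*(-1/45387) = -28241/45387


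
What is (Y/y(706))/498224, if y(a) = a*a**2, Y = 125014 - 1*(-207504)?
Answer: 166259/87661470515392 ≈ 1.8966e-9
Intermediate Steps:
Y = 332518 (Y = 125014 + 207504 = 332518)
y(a) = a**3
(Y/y(706))/498224 = (332518/(706**3))/498224 = (332518/351895816)*(1/498224) = (332518*(1/351895816))*(1/498224) = (166259/175947908)*(1/498224) = 166259/87661470515392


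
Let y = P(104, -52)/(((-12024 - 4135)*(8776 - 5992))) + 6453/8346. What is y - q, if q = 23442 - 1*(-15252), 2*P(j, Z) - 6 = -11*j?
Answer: -14327126196593/370274784 ≈ -38693.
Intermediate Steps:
P(j, Z) = 3 - 11*j/2 (P(j, Z) = 3 + (-11*j)/2 = 3 - 11*j/2)
q = 38694 (q = 23442 + 15252 = 38694)
y = 286295503/370274784 (y = (3 - 11/2*104)/(((-12024 - 4135)*(8776 - 5992))) + 6453/8346 = (3 - 572)/((-16159*2784)) + 6453*(1/8346) = -569/(-44986656) + 2151/2782 = -569*(-1/44986656) + 2151/2782 = 569/44986656 + 2151/2782 = 286295503/370274784 ≈ 0.77320)
y - q = 286295503/370274784 - 1*38694 = 286295503/370274784 - 38694 = -14327126196593/370274784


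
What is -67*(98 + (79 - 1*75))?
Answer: -6834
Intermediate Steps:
-67*(98 + (79 - 1*75)) = -67*(98 + (79 - 75)) = -67*(98 + 4) = -67*102 = -6834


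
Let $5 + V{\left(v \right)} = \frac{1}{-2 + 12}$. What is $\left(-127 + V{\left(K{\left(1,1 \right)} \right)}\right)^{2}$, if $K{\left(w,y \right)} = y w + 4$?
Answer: $\frac{1739761}{100} \approx 17398.0$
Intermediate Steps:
$K{\left(w,y \right)} = 4 + w y$ ($K{\left(w,y \right)} = w y + 4 = 4 + w y$)
$V{\left(v \right)} = - \frac{49}{10}$ ($V{\left(v \right)} = -5 + \frac{1}{-2 + 12} = -5 + \frac{1}{10} = - \frac{49}{10}$)
$\left(-127 + V{\left(K{\left(1,1 \right)} \right)}\right)^{2} = \left(-127 - \frac{49}{10}\right)^{2} = \left(- \frac{1319}{10}\right)^{2} = \frac{1739761}{100}$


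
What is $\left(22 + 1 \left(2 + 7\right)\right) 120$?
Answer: $3720$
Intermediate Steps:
$\left(22 + 1 \left(2 + 7\right)\right) 120 = \left(22 + 1 \cdot 9\right) 120 = \left(22 + 9\right) 120 = 31 \cdot 120 = 3720$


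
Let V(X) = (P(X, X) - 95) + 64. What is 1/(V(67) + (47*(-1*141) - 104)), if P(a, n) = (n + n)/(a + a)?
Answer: -1/6761 ≈ -0.00014791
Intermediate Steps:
P(a, n) = n/a (P(a, n) = (2*n)/((2*a)) = (2*n)*(1/(2*a)) = n/a)
V(X) = -30 (V(X) = (X/X - 95) + 64 = (1 - 95) + 64 = -94 + 64 = -30)
1/(V(67) + (47*(-1*141) - 104)) = 1/(-30 + (47*(-1*141) - 104)) = 1/(-30 + (47*(-141) - 104)) = 1/(-30 + (-6627 - 104)) = 1/(-30 - 6731) = 1/(-6761) = -1/6761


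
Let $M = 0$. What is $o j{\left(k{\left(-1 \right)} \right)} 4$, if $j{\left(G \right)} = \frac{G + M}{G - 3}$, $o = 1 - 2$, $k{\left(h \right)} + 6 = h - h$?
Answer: $- \frac{8}{3} \approx -2.6667$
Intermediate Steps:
$k{\left(h \right)} = -6$ ($k{\left(h \right)} = -6 + \left(h - h\right) = -6 + 0 = -6$)
$o = -1$ ($o = 1 - 2 = -1$)
$j{\left(G \right)} = \frac{G}{-3 + G}$ ($j{\left(G \right)} = \frac{G + 0}{G - 3} = \frac{G}{-3 + G}$)
$o j{\left(k{\left(-1 \right)} \right)} 4 = - \frac{-6}{-3 - 6} \cdot 4 = - \frac{-6}{-9} \cdot 4 = - \frac{\left(-6\right) \left(-1\right)}{9} \cdot 4 = \left(-1\right) \frac{2}{3} \cdot 4 = \left(- \frac{2}{3}\right) 4 = - \frac{8}{3}$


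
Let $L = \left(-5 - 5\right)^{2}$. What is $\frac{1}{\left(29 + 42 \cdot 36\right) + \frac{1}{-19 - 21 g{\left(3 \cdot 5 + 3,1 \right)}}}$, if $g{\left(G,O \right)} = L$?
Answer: $\frac{2119}{3265378} \approx 0.00064893$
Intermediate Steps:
$L = 100$ ($L = \left(-10\right)^{2} = 100$)
$g{\left(G,O \right)} = 100$
$\frac{1}{\left(29 + 42 \cdot 36\right) + \frac{1}{-19 - 21 g{\left(3 \cdot 5 + 3,1 \right)}}} = \frac{1}{\left(29 + 42 \cdot 36\right) + \frac{1}{-19 - 2100}} = \frac{1}{\left(29 + 1512\right) + \frac{1}{-19 - 2100}} = \frac{1}{1541 + \frac{1}{-2119}} = \frac{1}{1541 - \frac{1}{2119}} = \frac{1}{\frac{3265378}{2119}} = \frac{2119}{3265378}$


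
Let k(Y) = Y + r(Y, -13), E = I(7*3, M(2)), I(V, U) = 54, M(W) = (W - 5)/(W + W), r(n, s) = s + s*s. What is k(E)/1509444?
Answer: 35/251574 ≈ 0.00013912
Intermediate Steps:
r(n, s) = s + s**2
M(W) = (-5 + W)/(2*W) (M(W) = (-5 + W)/((2*W)) = (-5 + W)*(1/(2*W)) = (-5 + W)/(2*W))
E = 54
k(Y) = 156 + Y (k(Y) = Y - 13*(1 - 13) = Y - 13*(-12) = Y + 156 = 156 + Y)
k(E)/1509444 = (156 + 54)/1509444 = 210*(1/1509444) = 35/251574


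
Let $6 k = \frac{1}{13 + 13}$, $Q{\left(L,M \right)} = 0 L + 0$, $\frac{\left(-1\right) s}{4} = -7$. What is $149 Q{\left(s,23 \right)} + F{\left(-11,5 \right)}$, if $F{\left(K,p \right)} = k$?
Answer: $\frac{1}{156} \approx 0.0064103$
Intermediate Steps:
$s = 28$ ($s = \left(-4\right) \left(-7\right) = 28$)
$Q{\left(L,M \right)} = 0$ ($Q{\left(L,M \right)} = 0 + 0 = 0$)
$k = \frac{1}{156}$ ($k = \frac{1}{6 \left(13 + 13\right)} = \frac{1}{6 \cdot 26} = \frac{1}{6} \cdot \frac{1}{26} = \frac{1}{156} \approx 0.0064103$)
$F{\left(K,p \right)} = \frac{1}{156}$
$149 Q{\left(s,23 \right)} + F{\left(-11,5 \right)} = 149 \cdot 0 + \frac{1}{156} = 0 + \frac{1}{156} = \frac{1}{156}$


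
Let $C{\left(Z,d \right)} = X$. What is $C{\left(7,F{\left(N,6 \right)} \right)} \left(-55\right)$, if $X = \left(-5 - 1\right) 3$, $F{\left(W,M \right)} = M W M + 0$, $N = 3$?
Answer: $990$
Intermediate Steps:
$F{\left(W,M \right)} = W M^{2}$ ($F{\left(W,M \right)} = W M^{2} + 0 = W M^{2}$)
$X = -18$ ($X = \left(-6\right) 3 = -18$)
$C{\left(Z,d \right)} = -18$
$C{\left(7,F{\left(N,6 \right)} \right)} \left(-55\right) = \left(-18\right) \left(-55\right) = 990$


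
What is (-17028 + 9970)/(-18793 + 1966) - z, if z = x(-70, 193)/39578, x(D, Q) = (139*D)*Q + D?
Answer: 2277126746/47569929 ≈ 47.869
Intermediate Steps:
x(D, Q) = D + 139*D*Q (x(D, Q) = 139*D*Q + D = D + 139*D*Q)
z = -134140/2827 (z = -70*(1 + 139*193)/39578 = -70*(1 + 26827)*(1/39578) = -70*26828*(1/39578) = -1877960*1/39578 = -134140/2827 ≈ -47.450)
(-17028 + 9970)/(-18793 + 1966) - z = (-17028 + 9970)/(-18793 + 1966) - 1*(-134140/2827) = -7058/(-16827) + 134140/2827 = -7058*(-1/16827) + 134140/2827 = 7058/16827 + 134140/2827 = 2277126746/47569929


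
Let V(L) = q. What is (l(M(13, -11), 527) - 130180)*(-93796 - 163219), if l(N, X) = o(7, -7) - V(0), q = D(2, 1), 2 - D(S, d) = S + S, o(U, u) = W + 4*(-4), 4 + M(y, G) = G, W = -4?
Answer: 33462838970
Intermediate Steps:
M(y, G) = -4 + G
o(U, u) = -20 (o(U, u) = -4 + 4*(-4) = -4 - 16 = -20)
D(S, d) = 2 - 2*S (D(S, d) = 2 - (S + S) = 2 - 2*S)
q = -2 (q = 2 - 2*2 = 2 - 4 = -2)
V(L) = -2
l(N, X) = -18 (l(N, X) = -20 - 1*(-2) = -20 + 2 = -18)
(l(M(13, -11), 527) - 130180)*(-93796 - 163219) = (-18 - 130180)*(-93796 - 163219) = -130198*(-257015) = 33462838970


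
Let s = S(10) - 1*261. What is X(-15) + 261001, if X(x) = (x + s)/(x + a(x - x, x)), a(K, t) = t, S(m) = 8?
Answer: 3915149/15 ≈ 2.6101e+5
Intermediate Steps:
s = -253 (s = 8 - 1*261 = 8 - 261 = -253)
X(x) = (-253 + x)/(2*x) (X(x) = (x - 253)/(x + x) = (-253 + x)/((2*x)) = (-253 + x)*(1/(2*x)) = (-253 + x)/(2*x))
X(-15) + 261001 = (½)*(-253 - 15)/(-15) + 261001 = (½)*(-1/15)*(-268) + 261001 = 134/15 + 261001 = 3915149/15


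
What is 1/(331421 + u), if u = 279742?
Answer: 1/611163 ≈ 1.6362e-6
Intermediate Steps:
1/(331421 + u) = 1/(331421 + 279742) = 1/611163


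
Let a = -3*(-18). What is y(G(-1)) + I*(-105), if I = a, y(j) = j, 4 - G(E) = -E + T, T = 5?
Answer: -5672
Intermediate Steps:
G(E) = -1 + E (G(E) = 4 - (-E + 5) = 4 - (5 - E) = 4 + (-5 + E) = -1 + E)
a = 54
I = 54
y(G(-1)) + I*(-105) = (-1 - 1) + 54*(-105) = -2 - 5670 = -5672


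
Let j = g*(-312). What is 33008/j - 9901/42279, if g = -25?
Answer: 54929893/13740675 ≈ 3.9976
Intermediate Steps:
j = 7800 (j = -25*(-312) = 7800)
33008/j - 9901/42279 = 33008/7800 - 9901/42279 = 33008*(1/7800) - 9901*1/42279 = 4126/975 - 9901/42279 = 54929893/13740675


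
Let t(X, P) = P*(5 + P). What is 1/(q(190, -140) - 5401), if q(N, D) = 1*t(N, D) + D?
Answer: 1/13359 ≈ 7.4856e-5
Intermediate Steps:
q(N, D) = D + D*(5 + D) (q(N, D) = 1*(D*(5 + D)) + D = D*(5 + D) + D = D + D*(5 + D))
1/(q(190, -140) - 5401) = 1/(-140*(6 - 140) - 5401) = 1/(-140*(-134) - 5401) = 1/(18760 - 5401) = 1/13359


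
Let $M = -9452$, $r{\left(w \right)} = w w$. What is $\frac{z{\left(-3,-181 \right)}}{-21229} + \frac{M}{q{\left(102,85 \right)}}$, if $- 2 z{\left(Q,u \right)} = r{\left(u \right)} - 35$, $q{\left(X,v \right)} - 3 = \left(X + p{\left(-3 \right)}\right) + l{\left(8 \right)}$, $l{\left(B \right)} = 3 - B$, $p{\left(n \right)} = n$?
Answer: $- \frac{199069297}{2059213} \approx -96.672$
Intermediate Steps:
$r{\left(w \right)} = w^{2}$
$q{\left(X,v \right)} = -5 + X$ ($q{\left(X,v \right)} = 3 + \left(\left(X - 3\right) + \left(3 - 8\right)\right) = 3 + \left(\left(-3 + X\right) + \left(3 - 8\right)\right) = 3 + \left(\left(-3 + X\right) - 5\right) = 3 + \left(-8 + X\right) = -5 + X$)
$z{\left(Q,u \right)} = \frac{35}{2} - \frac{u^{2}}{2}$ ($z{\left(Q,u \right)} = - \frac{u^{2} - 35}{2} = - \frac{-35 + u^{2}}{2} = \frac{35}{2} - \frac{u^{2}}{2}$)
$\frac{z{\left(-3,-181 \right)}}{-21229} + \frac{M}{q{\left(102,85 \right)}} = \frac{\frac{35}{2} - \frac{\left(-181\right)^{2}}{2}}{-21229} - \frac{9452}{-5 + 102} = \left(\frac{35}{2} - \frac{32761}{2}\right) \left(- \frac{1}{21229}\right) - \frac{9452}{97} = \left(-16363\right) \left(- \frac{1}{21229}\right) - \frac{9452}{97} = \frac{16363}{21229} - \frac{9452}{97} = - \frac{199069297}{2059213}$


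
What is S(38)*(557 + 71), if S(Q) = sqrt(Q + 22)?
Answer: 1256*sqrt(15) ≈ 4864.5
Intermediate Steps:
S(Q) = sqrt(22 + Q)
S(38)*(557 + 71) = sqrt(22 + 38)*(557 + 71) = sqrt(60)*628 = (2*sqrt(15))*628 = 1256*sqrt(15)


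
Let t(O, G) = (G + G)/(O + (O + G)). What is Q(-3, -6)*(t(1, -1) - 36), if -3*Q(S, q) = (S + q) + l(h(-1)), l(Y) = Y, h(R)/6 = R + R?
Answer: -266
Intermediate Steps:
h(R) = 12*R (h(R) = 6*(R + R) = 6*(2*R) = 12*R)
Q(S, q) = 4 - S/3 - q/3 (Q(S, q) = -((S + q) + 12*(-1))/3 = -((S + q) - 12)/3 = -(-12 + S + q)/3 = 4 - S/3 - q/3)
t(O, G) = 2*G/(G + 2*O) (t(O, G) = (2*G)/(O + (G + O)) = (2*G)/(G + 2*O) = 2*G/(G + 2*O))
Q(-3, -6)*(t(1, -1) - 36) = (4 - ⅓*(-3) - ⅓*(-6))*(2*(-1)/(-1 + 2*1) - 36) = (4 + 1 + 2)*(2*(-1)/(-1 + 2) - 36) = 7*(2*(-1)/1 - 36) = 7*(2*(-1)*1 - 36) = 7*(-2 - 36) = 7*(-38) = -266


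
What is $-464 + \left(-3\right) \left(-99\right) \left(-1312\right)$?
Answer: $-390128$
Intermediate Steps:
$-464 + \left(-3\right) \left(-99\right) \left(-1312\right) = -464 + 297 \left(-1312\right) = -464 - 389664 = -390128$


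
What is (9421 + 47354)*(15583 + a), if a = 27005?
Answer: 2417933700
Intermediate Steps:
(9421 + 47354)*(15583 + a) = (9421 + 47354)*(15583 + 27005) = 56775*42588 = 2417933700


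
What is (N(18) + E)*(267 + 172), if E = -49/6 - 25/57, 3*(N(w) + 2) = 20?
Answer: -197111/114 ≈ -1729.0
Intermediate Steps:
N(w) = 14/3 (N(w) = -2 + (⅓)*20 = -2 + 20/3 = 14/3)
E = -327/38 (E = -49*⅙ - 25*1/57 = -49/6 - 25/57 = -327/38 ≈ -8.6053)
(N(18) + E)*(267 + 172) = (14/3 - 327/38)*(267 + 172) = -449/114*439 = -197111/114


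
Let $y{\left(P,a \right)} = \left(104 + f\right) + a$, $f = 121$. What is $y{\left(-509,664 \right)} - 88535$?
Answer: $-87646$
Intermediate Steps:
$y{\left(P,a \right)} = 225 + a$ ($y{\left(P,a \right)} = \left(104 + 121\right) + a = 225 + a$)
$y{\left(-509,664 \right)} - 88535 = \left(225 + 664\right) - 88535 = 889 - 88535 = -87646$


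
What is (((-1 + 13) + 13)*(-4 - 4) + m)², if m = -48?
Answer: 61504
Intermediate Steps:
(((-1 + 13) + 13)*(-4 - 4) + m)² = (((-1 + 13) + 13)*(-4 - 4) - 48)² = ((12 + 13)*(-8) - 48)² = (25*(-8) - 48)² = (-200 - 48)² = (-248)² = 61504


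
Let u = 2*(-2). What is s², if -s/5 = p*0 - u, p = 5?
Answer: 400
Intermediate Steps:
u = -4
s = -20 (s = -5*(5*0 - 1*(-4)) = -5*(0 + 4) = -5*4 = -20)
s² = (-20)² = 400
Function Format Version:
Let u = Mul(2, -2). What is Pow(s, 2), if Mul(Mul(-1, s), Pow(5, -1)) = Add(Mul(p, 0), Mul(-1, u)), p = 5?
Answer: 400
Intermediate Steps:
u = -4
s = -20 (s = Mul(-5, Add(Mul(5, 0), Mul(-1, -4))) = Mul(-5, Add(0, 4)) = Mul(-5, 4) = -20)
Pow(s, 2) = Pow(-20, 2) = 400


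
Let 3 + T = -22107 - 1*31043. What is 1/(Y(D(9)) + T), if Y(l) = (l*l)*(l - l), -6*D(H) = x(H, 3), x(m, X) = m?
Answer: -1/53153 ≈ -1.8814e-5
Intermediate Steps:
T = -53153 (T = -3 + (-22107 - 1*31043) = -3 + (-22107 - 31043) = -3 - 53150 = -53153)
D(H) = -H/6
Y(l) = 0 (Y(l) = l**2*0 = 0)
1/(Y(D(9)) + T) = 1/(0 - 53153) = 1/(-53153) = -1/53153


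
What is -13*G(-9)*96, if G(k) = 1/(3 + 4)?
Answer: -1248/7 ≈ -178.29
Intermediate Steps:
G(k) = ⅐ (G(k) = 1/7 = ⅐)
-13*G(-9)*96 = -13*⅐*96 = -13/7*96 = -1248/7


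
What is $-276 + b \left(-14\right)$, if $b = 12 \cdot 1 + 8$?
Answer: $-556$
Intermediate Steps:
$b = 20$ ($b = 12 + 8 = 20$)
$-276 + b \left(-14\right) = -276 + 20 \left(-14\right) = -276 - 280 = -556$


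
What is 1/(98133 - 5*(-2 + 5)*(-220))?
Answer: 1/101433 ≈ 9.8587e-6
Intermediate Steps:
1/(98133 - 5*(-2 + 5)*(-220)) = 1/(98133 - 5*3*(-220)) = 1/(98133 - 15*(-220)) = 1/(98133 + 3300) = 1/101433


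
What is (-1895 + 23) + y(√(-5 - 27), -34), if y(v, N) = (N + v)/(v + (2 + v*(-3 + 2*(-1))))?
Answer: -241537/129 - 134*I*√2/129 ≈ -1872.4 - 1.469*I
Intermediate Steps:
y(v, N) = (N + v)/(2 - 4*v) (y(v, N) = (N + v)/(v + (2 + v*(-3 - 2))) = (N + v)/(v + (2 + v*(-5))) = (N + v)/(v + (2 - 5*v)) = (N + v)/(2 - 4*v))
(-1895 + 23) + y(√(-5 - 27), -34) = (-1895 + 23) + (-1*(-34) - √(-5 - 27))/(2*(-1 + 2*√(-5 - 27))) = -1872 + (34 - √(-32))/(2*(-1 + 2*√(-32))) = -1872 + (34 - 4*I*√2)/(2*(-1 + 2*(4*I*√2))) = -1872 + (34 - 4*I*√2)/(2*(-1 + 8*I*√2))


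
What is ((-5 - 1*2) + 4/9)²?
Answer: 3481/81 ≈ 42.975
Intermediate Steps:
((-5 - 1*2) + 4/9)² = ((-5 - 2) + 4*(⅑))² = (-7 + 4/9)² = (-59/9)² = 3481/81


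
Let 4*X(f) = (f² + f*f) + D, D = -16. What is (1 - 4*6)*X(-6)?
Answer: -322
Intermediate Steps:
X(f) = -4 + f²/2 (X(f) = ((f² + f*f) - 16)/4 = ((f² + f²) - 16)/4 = (2*f² - 16)/4 = (-16 + 2*f²)/4 = -4 + f²/2)
(1 - 4*6)*X(-6) = (1 - 4*6)*(-4 + (½)*(-6)²) = (1 - 24)*(-4 + (½)*36) = -23*(-4 + 18) = -23*14 = -322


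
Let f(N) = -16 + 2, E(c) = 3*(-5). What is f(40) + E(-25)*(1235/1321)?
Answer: -37019/1321 ≈ -28.023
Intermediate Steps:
E(c) = -15
f(N) = -14
f(40) + E(-25)*(1235/1321) = -14 - 18525/1321 = -37019/1321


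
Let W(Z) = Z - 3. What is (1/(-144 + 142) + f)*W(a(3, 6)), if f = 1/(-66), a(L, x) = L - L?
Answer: 17/11 ≈ 1.5455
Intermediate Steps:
a(L, x) = 0
W(Z) = -3 + Z
f = -1/66 ≈ -0.015152
(1/(-144 + 142) + f)*W(a(3, 6)) = (1/(-144 + 142) - 1/66)*(-3 + 0) = (1/(-2) - 1/66)*(-3) = (-1/2 - 1/66)*(-3) = -17/33*(-3) = 17/11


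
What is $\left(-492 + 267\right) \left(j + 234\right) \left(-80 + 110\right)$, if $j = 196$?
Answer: $-2902500$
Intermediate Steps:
$\left(-492 + 267\right) \left(j + 234\right) \left(-80 + 110\right) = \left(-492 + 267\right) \left(196 + 234\right) \left(-80 + 110\right) = - 225 \cdot 430 \cdot 30 = \left(-225\right) 12900 = -2902500$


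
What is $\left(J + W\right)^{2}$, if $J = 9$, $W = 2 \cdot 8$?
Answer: $625$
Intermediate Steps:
$W = 16$
$\left(J + W\right)^{2} = \left(9 + 16\right)^{2} = 25^{2} = 625$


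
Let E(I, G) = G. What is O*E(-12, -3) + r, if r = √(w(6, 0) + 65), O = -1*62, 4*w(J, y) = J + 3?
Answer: 186 + √269/2 ≈ 194.20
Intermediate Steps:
w(J, y) = ¾ + J/4 (w(J, y) = (J + 3)/4 = (3 + J)/4 = ¾ + J/4)
O = -62
r = √269/2 (r = √((¾ + (¼)*6) + 65) = √((¾ + 3/2) + 65) = √(9/4 + 65) = √(269/4) = √269/2 ≈ 8.2006)
O*E(-12, -3) + r = -62*(-3) + √269/2 = 186 + √269/2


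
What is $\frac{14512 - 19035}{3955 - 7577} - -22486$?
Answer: $\frac{81448815}{3622} \approx 22487.0$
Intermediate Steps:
$\frac{14512 - 19035}{3955 - 7577} - -22486 = - \frac{4523}{-3622} + 22486 = \left(-4523\right) \left(- \frac{1}{3622}\right) + 22486 = \frac{4523}{3622} + 22486 = \frac{81448815}{3622}$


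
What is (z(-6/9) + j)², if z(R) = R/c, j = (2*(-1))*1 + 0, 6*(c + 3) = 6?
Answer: 25/9 ≈ 2.7778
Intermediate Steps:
c = -2 (c = -3 + (⅙)*6 = -3 + 1 = -2)
j = -2 (j = -2*1 + 0 = -2 + 0 = -2)
z(R) = -R/2 (z(R) = R/(-2) = R*(-½) = -R/2)
(z(-6/9) + j)² = (-(-3)/9 - 2)² = (-½*(-⅔) - 2)² = (⅓ - 2)² = (-5/3)² = 25/9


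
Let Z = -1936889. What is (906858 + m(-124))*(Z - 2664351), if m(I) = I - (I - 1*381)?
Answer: -4174424376360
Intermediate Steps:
m(I) = 381 (m(I) = I - (I - 381) = I - (-381 + I) = I + (381 - I) = 381)
(906858 + m(-124))*(Z - 2664351) = (906858 + 381)*(-1936889 - 2664351) = 907239*(-4601240) = -4174424376360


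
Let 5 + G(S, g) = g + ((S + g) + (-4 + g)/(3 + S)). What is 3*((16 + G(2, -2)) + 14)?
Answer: 327/5 ≈ 65.400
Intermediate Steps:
G(S, g) = -5 + S + 2*g + (-4 + g)/(3 + S) (G(S, g) = -5 + (g + ((S + g) + (-4 + g)/(3 + S))) = -5 + (g + (S + g + (-4 + g)/(3 + S))) = -5 + (S + 2*g + (-4 + g)/(3 + S)) = -5 + S + 2*g + (-4 + g)/(3 + S))
3*((16 + G(2, -2)) + 14) = 3*((16 + (-19 + 2**2 - 2*2 + 7*(-2) + 2*2*(-2))/(3 + 2)) + 14) = 3*((16 + (-19 + 4 - 4 - 14 - 8)/5) + 14) = 3*((16 + (1/5)*(-41)) + 14) = 3*((16 - 41/5) + 14) = 3*(39/5 + 14) = 3*(109/5) = 327/5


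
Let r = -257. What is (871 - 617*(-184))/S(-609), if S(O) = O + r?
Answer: -114399/866 ≈ -132.10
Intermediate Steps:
S(O) = -257 + O (S(O) = O - 257 = -257 + O)
(871 - 617*(-184))/S(-609) = (871 - 617*(-184))/(-257 - 609) = (871 + 113528)/(-866) = 114399*(-1/866) = -114399/866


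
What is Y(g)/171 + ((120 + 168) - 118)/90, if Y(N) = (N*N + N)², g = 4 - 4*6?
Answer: 2539/3 ≈ 846.33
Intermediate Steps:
g = -20 (g = 4 - 24 = -20)
Y(N) = (N + N²)² (Y(N) = (N² + N)² = (N + N²)²)
Y(g)/171 + ((120 + 168) - 118)/90 = ((-20)²*(1 - 20)²)/171 + ((120 + 168) - 118)/90 = (400*(-19)²)*(1/171) + (288 - 118)*(1/90) = (400*361)*(1/171) + 170*(1/90) = 144400*(1/171) + 17/9 = 7600/9 + 17/9 = 2539/3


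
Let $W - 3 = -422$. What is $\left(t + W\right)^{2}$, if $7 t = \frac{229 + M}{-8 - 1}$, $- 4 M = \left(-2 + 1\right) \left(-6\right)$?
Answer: $\frac{57866449}{324} \approx 1.786 \cdot 10^{5}$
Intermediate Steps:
$M = - \frac{3}{2}$ ($M = - \frac{\left(-2 + 1\right) \left(-6\right)}{4} = - \frac{\left(-1\right) \left(-6\right)}{4} = \left(- \frac{1}{4}\right) 6 = - \frac{3}{2} \approx -1.5$)
$t = - \frac{65}{18}$ ($t = \frac{\left(229 - \frac{3}{2}\right) \frac{1}{-8 - 1}}{7} = \frac{\frac{455}{2} \frac{1}{-9}}{7} = \frac{\frac{455}{2} \left(- \frac{1}{9}\right)}{7} = \frac{1}{7} \left(- \frac{455}{18}\right) = - \frac{65}{18} \approx -3.6111$)
$W = -419$ ($W = 3 - 422 = -419$)
$\left(t + W\right)^{2} = \left(- \frac{65}{18} - 419\right)^{2} = \left(- \frac{7607}{18}\right)^{2} = \frac{57866449}{324}$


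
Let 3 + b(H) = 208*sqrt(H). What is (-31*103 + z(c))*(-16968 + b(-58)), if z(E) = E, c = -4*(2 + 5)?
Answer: 54663591 - 669968*I*sqrt(58) ≈ 5.4664e+7 - 5.1023e+6*I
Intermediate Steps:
c = -28 (c = -4*7 = -28)
b(H) = -3 + 208*sqrt(H)
(-31*103 + z(c))*(-16968 + b(-58)) = (-31*103 - 28)*(-16968 + (-3 + 208*sqrt(-58))) = (-3193 - 28)*(-16968 + (-3 + 208*(I*sqrt(58)))) = -3221*(-16968 + (-3 + 208*I*sqrt(58))) = -3221*(-16971 + 208*I*sqrt(58)) = 54663591 - 669968*I*sqrt(58)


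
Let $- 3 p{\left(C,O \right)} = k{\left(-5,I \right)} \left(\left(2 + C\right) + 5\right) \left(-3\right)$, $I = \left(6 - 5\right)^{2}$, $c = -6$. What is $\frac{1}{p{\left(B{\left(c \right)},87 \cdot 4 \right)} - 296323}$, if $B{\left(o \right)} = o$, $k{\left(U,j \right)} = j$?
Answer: $- \frac{1}{296322} \approx -3.3747 \cdot 10^{-6}$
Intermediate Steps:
$I = 1$ ($I = 1^{2} = 1$)
$p{\left(C,O \right)} = 7 + C$ ($p{\left(C,O \right)} = - \frac{1 \left(\left(2 + C\right) + 5\right) \left(-3\right)}{3} = - \frac{1 \left(7 + C\right) \left(-3\right)}{3} = - \frac{\left(7 + C\right) \left(-3\right)}{3} = - \frac{-21 - 3 C}{3} = 7 + C$)
$\frac{1}{p{\left(B{\left(c \right)},87 \cdot 4 \right)} - 296323} = \frac{1}{\left(7 - 6\right) - 296323} = \frac{1}{1 - 296323} = \frac{1}{-296322} = - \frac{1}{296322}$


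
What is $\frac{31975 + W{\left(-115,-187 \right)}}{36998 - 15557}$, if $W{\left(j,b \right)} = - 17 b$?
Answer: $\frac{1674}{1021} \approx 1.6396$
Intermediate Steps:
$\frac{31975 + W{\left(-115,-187 \right)}}{36998 - 15557} = \frac{31975 - -3179}{36998 - 15557} = \frac{31975 + 3179}{21441} = 35154 \cdot \frac{1}{21441} = \frac{1674}{1021}$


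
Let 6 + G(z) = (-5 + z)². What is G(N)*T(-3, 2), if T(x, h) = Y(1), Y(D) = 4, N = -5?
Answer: 376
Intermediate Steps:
G(z) = -6 + (-5 + z)²
T(x, h) = 4
G(N)*T(-3, 2) = (-6 + (-5 - 5)²)*4 = (-6 + (-10)²)*4 = (-6 + 100)*4 = 94*4 = 376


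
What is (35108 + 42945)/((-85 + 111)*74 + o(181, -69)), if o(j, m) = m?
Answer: 78053/1855 ≈ 42.077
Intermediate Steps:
(35108 + 42945)/((-85 + 111)*74 + o(181, -69)) = (35108 + 42945)/((-85 + 111)*74 - 69) = 78053/(26*74 - 69) = 78053/(1924 - 69) = 78053/1855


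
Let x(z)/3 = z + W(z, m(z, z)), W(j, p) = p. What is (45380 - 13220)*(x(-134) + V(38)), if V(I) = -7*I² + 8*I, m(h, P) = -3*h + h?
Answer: -302368320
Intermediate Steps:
m(h, P) = -2*h
x(z) = -3*z (x(z) = 3*(z - 2*z) = 3*(-z) = -3*z)
(45380 - 13220)*(x(-134) + V(38)) = (45380 - 13220)*(-3*(-134) + 38*(8 - 7*38)) = 32160*(402 + 38*(8 - 266)) = 32160*(402 + 38*(-258)) = 32160*(402 - 9804) = 32160*(-9402) = -302368320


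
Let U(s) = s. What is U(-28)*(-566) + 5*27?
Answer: 15983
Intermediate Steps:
U(-28)*(-566) + 5*27 = -28*(-566) + 5*27 = 15848 + 135 = 15983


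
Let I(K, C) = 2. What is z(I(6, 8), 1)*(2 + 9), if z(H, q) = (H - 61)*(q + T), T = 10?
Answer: -7139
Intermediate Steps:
z(H, q) = (-61 + H)*(10 + q) (z(H, q) = (H - 61)*(q + 10) = (-61 + H)*(10 + q))
z(I(6, 8), 1)*(2 + 9) = (-610 - 61*1 + 10*2 + 2*1)*(2 + 9) = (-610 - 61 + 20 + 2)*11 = -649*11 = -7139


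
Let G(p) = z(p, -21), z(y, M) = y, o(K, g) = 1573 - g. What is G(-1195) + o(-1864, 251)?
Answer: 127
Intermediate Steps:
G(p) = p
G(-1195) + o(-1864, 251) = -1195 + (1573 - 1*251) = -1195 + (1573 - 251) = -1195 + 1322 = 127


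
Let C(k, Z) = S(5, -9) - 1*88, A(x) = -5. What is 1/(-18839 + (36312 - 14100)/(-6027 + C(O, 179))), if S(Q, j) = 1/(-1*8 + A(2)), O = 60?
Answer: -19874/374478475 ≈ -5.3071e-5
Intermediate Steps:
S(Q, j) = -1/13 (S(Q, j) = 1/(-1*8 - 5) = 1/(-8 - 5) = 1/(-13) = -1/13)
C(k, Z) = -1145/13 (C(k, Z) = -1/13 - 1*88 = -1/13 - 88 = -1145/13)
1/(-18839 + (36312 - 14100)/(-6027 + C(O, 179))) = 1/(-18839 + (36312 - 14100)/(-6027 - 1145/13)) = 1/(-18839 + 22212/(-79496/13)) = 1/(-18839 + 22212*(-13/79496)) = 1/(-18839 - 72189/19874) = 1/(-374478475/19874) = -19874/374478475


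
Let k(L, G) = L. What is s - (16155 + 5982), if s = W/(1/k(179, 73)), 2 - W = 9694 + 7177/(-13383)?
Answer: -23512713232/13383 ≈ -1.7569e+6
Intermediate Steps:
W = -129700859/13383 (W = 2 - (9694 + 7177/(-13383)) = 2 - (9694 + 7177*(-1/13383)) = 2 - (9694 - 7177/13383) = 2 - 1*129727625/13383 = 2 - 129727625/13383 = -129700859/13383 ≈ -9691.5)
s = -23216453761/13383 (s = -129700859/(13383*(1/179)) = -129700859/(13383*1/179) = -129700859/13383*179 = -23216453761/13383 ≈ -1.7348e+6)
s - (16155 + 5982) = -23216453761/13383 - (16155 + 5982) = -23216453761/13383 - 1*22137 = -23216453761/13383 - 22137 = -23512713232/13383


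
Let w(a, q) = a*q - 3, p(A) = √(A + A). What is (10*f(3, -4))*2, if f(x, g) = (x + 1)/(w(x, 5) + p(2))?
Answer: 40/7 ≈ 5.7143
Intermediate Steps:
p(A) = √2*√A (p(A) = √(2*A) = √2*√A)
w(a, q) = -3 + a*q
f(x, g) = (1 + x)/(-1 + 5*x) (f(x, g) = (x + 1)/((-3 + x*5) + √2*√2) = (1 + x)/((-3 + 5*x) + 2) = (1 + x)/(-1 + 5*x))
(10*f(3, -4))*2 = (10*((1 + 3)/(-1 + 5*3)))*2 = (10*(4/(-1 + 15)))*2 = (10*(4/14))*2 = (10*((1/14)*4))*2 = (10*(2/7))*2 = (20/7)*2 = 40/7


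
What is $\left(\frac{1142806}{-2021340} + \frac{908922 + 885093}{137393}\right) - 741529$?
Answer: $- \frac{102966228384513319}{138858983310} \approx -7.4152 \cdot 10^{5}$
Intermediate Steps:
$\left(\frac{1142806}{-2021340} + \frac{908922 + 885093}{137393}\right) - 741529 = \left(1142806 \left(- \frac{1}{2021340}\right) + 1794015 \cdot \frac{1}{137393}\right) - 741529 = \left(- \frac{571403}{1010670} + \frac{1794015}{137393}\right) - 741529 = \frac{1734650367671}{138858983310} - 741529 = - \frac{102966228384513319}{138858983310}$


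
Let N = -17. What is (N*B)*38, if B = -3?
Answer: 1938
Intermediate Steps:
(N*B)*38 = -17*(-3)*38 = 51*38 = 1938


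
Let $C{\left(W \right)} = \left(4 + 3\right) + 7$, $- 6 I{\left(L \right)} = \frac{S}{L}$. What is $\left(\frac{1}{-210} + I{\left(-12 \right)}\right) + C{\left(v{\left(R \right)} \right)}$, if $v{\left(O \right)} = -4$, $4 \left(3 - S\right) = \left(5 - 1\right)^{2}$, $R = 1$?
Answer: $\frac{35233}{2520} \approx 13.981$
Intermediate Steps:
$S = -1$ ($S = 3 - \frac{\left(5 - 1\right)^{2}}{4} = 3 - \frac{4^{2}}{4} = 3 - 4 = -1$)
$I{\left(L \right)} = \frac{1}{6 L}$ ($I{\left(L \right)} = - \frac{\left(-1\right) \frac{1}{L}}{6} = \frac{1}{6 L}$)
$C{\left(W \right)} = 14$ ($C{\left(W \right)} = 7 + 7 = 14$)
$\left(\frac{1}{-210} + I{\left(-12 \right)}\right) + C{\left(v{\left(R \right)} \right)} = \left(\frac{1}{-210} + \frac{1}{6 \left(-12\right)}\right) + 14 = \left(- \frac{1}{210} + \frac{1}{6} \left(- \frac{1}{12}\right)\right) + 14 = \left(- \frac{1}{210} - \frac{1}{72}\right) + 14 = - \frac{47}{2520} + 14 = \frac{35233}{2520}$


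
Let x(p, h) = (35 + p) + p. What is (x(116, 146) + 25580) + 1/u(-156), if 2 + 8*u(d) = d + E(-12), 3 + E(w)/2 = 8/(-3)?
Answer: 3282563/127 ≈ 25847.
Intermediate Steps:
E(w) = -34/3 (E(w) = -6 + 2*(8/(-3)) = -6 + 2*(8*(-1/3)) = -6 + 2*(-8/3) = -6 - 16/3 = -34/3)
x(p, h) = 35 + 2*p
u(d) = -5/3 + d/8 (u(d) = -1/4 + (d - 34/3)/8 = -1/4 + (-34/3 + d)/8 = -1/4 + (-17/12 + d/8) = -5/3 + d/8)
(x(116, 146) + 25580) + 1/u(-156) = ((35 + 2*116) + 25580) + 1/(-5/3 + (1/8)*(-156)) = ((35 + 232) + 25580) + 1/(-5/3 - 39/2) = (267 + 25580) + 1/(-127/6) = 25847 - 6/127 = 3282563/127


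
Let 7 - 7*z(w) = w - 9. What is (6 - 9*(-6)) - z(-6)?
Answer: 398/7 ≈ 56.857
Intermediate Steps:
z(w) = 16/7 - w/7 (z(w) = 1 - (w - 9)/7 = 1 - (-9 + w)/7 = 1 + (9/7 - w/7) = 16/7 - w/7)
(6 - 9*(-6)) - z(-6) = (6 - 9*(-6)) - (16/7 - ⅐*(-6)) = (6 + 54) - (16/7 + 6/7) = 60 - 1*22/7 = 60 - 22/7 = 398/7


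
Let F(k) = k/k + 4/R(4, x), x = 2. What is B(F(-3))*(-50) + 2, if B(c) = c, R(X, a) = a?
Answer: -148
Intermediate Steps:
F(k) = 3 (F(k) = k/k + 4/2 = 1 + 4*(½) = 1 + 2 = 3)
B(F(-3))*(-50) + 2 = 3*(-50) + 2 = -150 + 2 = -148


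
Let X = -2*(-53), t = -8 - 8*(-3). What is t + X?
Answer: 122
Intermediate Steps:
t = 16 (t = -8 + 24 = 16)
X = 106
t + X = 16 + 106 = 122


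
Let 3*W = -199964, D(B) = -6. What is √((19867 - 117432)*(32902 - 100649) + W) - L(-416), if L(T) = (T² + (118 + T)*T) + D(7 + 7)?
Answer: -297018 + √59487024603/3 ≈ -2.1572e+5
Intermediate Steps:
W = -199964/3 (W = (⅓)*(-199964) = -199964/3 ≈ -66655.)
L(T) = -6 + T² + T*(118 + T) (L(T) = (T² + (118 + T)*T) - 6 = (T² + T*(118 + T)) - 6 = -6 + T² + T*(118 + T))
√((19867 - 117432)*(32902 - 100649) + W) - L(-416) = √((19867 - 117432)*(32902 - 100649) - 199964/3) - (-6 + 2*(-416)² + 118*(-416)) = √(-97565*(-67747) - 199964/3) - (-6 + 2*173056 - 49088) = √(6609736055 - 199964/3) - (-6 + 346112 - 49088) = √(19829008201/3) - 1*297018 = √59487024603/3 - 297018 = -297018 + √59487024603/3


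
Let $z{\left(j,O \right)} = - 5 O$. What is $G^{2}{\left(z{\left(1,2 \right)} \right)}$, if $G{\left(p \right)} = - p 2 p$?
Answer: $40000$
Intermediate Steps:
$G{\left(p \right)} = - 2 p^{2}$ ($G{\left(p \right)} = - 2 p p = - 2 p^{2}$)
$G^{2}{\left(z{\left(1,2 \right)} \right)} = \left(- 2 \left(\left(-5\right) 2\right)^{2}\right)^{2} = \left(- 2 \left(-10\right)^{2}\right)^{2} = \left(\left(-2\right) 100\right)^{2} = \left(-200\right)^{2} = 40000$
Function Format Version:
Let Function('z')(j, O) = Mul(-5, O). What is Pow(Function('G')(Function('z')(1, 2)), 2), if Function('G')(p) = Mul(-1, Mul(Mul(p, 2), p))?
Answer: 40000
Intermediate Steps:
Function('G')(p) = Mul(-2, Pow(p, 2)) (Function('G')(p) = Mul(-1, Mul(Mul(2, p), p)) = Mul(-1, Mul(2, Pow(p, 2))) = Mul(-2, Pow(p, 2)))
Pow(Function('G')(Function('z')(1, 2)), 2) = Pow(Mul(-2, Pow(Mul(-5, 2), 2)), 2) = Pow(Mul(-2, Pow(-10, 2)), 2) = Pow(Mul(-2, 100), 2) = Pow(-200, 2) = 40000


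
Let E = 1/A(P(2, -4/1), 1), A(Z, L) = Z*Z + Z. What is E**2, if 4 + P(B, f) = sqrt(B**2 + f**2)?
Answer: 501/484 + 56*sqrt(5)/121 ≈ 2.0700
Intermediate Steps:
P(B, f) = -4 + sqrt(B**2 + f**2)
A(Z, L) = Z + Z**2 (A(Z, L) = Z**2 + Z = Z + Z**2)
E = 1/((-4 + 2*sqrt(5))*(-3 + 2*sqrt(5))) (E = 1/((-4 + sqrt(2**2 + (-4/1)**2))*(1 + (-4 + sqrt(2**2 + (-4/1)**2)))) = 1/((-4 + sqrt(4 + (-4*1)**2))*(1 + (-4 + sqrt(4 + (-4*1)**2)))) = 1/((-4 + sqrt(4 + (-4)**2))*(1 + (-4 + sqrt(4 + (-4)**2)))) = 1/((-4 + sqrt(4 + 16))*(1 + (-4 + sqrt(4 + 16)))) = 1/((-4 + sqrt(20))*(1 + (-4 + sqrt(20)))) = 1/((-4 + 2*sqrt(5))*(1 + (-4 + 2*sqrt(5)))) = 1/((-4 + 2*sqrt(5))*(-3 + 2*sqrt(5))) ≈ 1.4387)
E**2 = (8/11 + 7*sqrt(5)/22)**2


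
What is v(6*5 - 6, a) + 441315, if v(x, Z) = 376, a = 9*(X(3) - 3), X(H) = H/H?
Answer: 441691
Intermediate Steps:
X(H) = 1
a = -18 (a = 9*(1 - 3) = 9*(-2) = -18)
v(6*5 - 6, a) + 441315 = 376 + 441315 = 441691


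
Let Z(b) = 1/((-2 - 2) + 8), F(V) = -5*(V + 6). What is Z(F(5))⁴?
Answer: 1/256 ≈ 0.0039063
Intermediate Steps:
F(V) = -30 - 5*V (F(V) = -5*(6 + V) = -30 - 5*V)
Z(b) = ¼ (Z(b) = 1/(-4 + 8) = 1/4 = ¼)
Z(F(5))⁴ = (¼)⁴ = 1/256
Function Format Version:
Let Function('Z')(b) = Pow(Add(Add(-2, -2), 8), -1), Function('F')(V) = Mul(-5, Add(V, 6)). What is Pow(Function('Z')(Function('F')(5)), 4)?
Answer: Rational(1, 256) ≈ 0.0039063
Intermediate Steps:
Function('F')(V) = Add(-30, Mul(-5, V)) (Function('F')(V) = Mul(-5, Add(6, V)) = Add(-30, Mul(-5, V)))
Function('Z')(b) = Rational(1, 4) (Function('Z')(b) = Pow(Add(-4, 8), -1) = Pow(4, -1) = Rational(1, 4))
Pow(Function('Z')(Function('F')(5)), 4) = Pow(Rational(1, 4), 4) = Rational(1, 256)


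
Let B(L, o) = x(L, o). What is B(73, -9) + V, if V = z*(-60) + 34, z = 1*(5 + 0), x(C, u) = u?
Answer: -275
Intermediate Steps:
B(L, o) = o
z = 5 (z = 1*5 = 5)
V = -266 (V = 5*(-60) + 34 = -300 + 34 = -266)
B(73, -9) + V = -9 - 266 = -275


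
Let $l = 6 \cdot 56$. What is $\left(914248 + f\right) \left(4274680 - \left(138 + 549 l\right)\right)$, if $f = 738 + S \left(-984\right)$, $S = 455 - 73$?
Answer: $2204952869644$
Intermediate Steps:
$l = 336$
$S = 382$ ($S = 455 - 73 = 382$)
$f = -375150$ ($f = 738 + 382 \left(-984\right) = 738 - 375888 = -375150$)
$\left(914248 + f\right) \left(4274680 - \left(138 + 549 l\right)\right) = \left(914248 - 375150\right) \left(4274680 - 184602\right) = 539098 \left(4274680 - 184602\right) = 539098 \cdot 4090078 = 2204952869644$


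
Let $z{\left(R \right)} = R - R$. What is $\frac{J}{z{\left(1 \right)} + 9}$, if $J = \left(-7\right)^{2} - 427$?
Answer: $-42$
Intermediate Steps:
$z{\left(R \right)} = 0$
$J = -378$ ($J = 49 - 427 = -378$)
$\frac{J}{z{\left(1 \right)} + 9} = \frac{1}{0 + 9} \left(-378\right) = \frac{1}{9} \left(-378\right) = -42$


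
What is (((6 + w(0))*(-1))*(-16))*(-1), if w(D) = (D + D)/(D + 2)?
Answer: -96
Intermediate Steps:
w(D) = 2*D/(2 + D) (w(D) = (2*D)/(2 + D) = 2*D/(2 + D))
(((6 + w(0))*(-1))*(-16))*(-1) = (((6 + 2*0/(2 + 0))*(-1))*(-16))*(-1) = (((6 + 2*0/2)*(-1))*(-16))*(-1) = (((6 + 2*0*(½))*(-1))*(-16))*(-1) = (((6 + 0)*(-1))*(-16))*(-1) = ((6*(-1))*(-16))*(-1) = -6*(-16)*(-1) = 96*(-1) = -96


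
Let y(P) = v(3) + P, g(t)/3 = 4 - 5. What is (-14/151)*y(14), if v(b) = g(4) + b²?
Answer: -280/151 ≈ -1.8543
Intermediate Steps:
g(t) = -3 (g(t) = 3*(4 - 5) = 3*(-1) = -3)
v(b) = -3 + b²
y(P) = 6 + P (y(P) = (-3 + 3²) + P = (-3 + 9) + P = 6 + P)
(-14/151)*y(14) = (-14/151)*(6 + 14) = -14*1/151*20 = -14/151*20 = -280/151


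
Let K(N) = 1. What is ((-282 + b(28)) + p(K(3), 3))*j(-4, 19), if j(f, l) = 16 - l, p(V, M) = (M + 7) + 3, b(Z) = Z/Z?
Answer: 804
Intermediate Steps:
b(Z) = 1
p(V, M) = 10 + M (p(V, M) = (7 + M) + 3 = 10 + M)
((-282 + b(28)) + p(K(3), 3))*j(-4, 19) = ((-282 + 1) + (10 + 3))*(16 - 1*19) = (-281 + 13)*(16 - 19) = -268*(-3) = 804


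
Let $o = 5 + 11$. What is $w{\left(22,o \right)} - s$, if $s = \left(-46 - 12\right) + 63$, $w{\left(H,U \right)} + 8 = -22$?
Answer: $-35$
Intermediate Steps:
$o = 16$
$w{\left(H,U \right)} = -30$ ($w{\left(H,U \right)} = -8 - 22 = -30$)
$s = 5$ ($s = -58 + 63 = 5$)
$w{\left(22,o \right)} - s = -30 - 5 = -35$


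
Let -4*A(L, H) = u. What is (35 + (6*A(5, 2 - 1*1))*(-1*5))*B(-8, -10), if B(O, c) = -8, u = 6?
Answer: -640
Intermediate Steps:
A(L, H) = -3/2 (A(L, H) = -¼*6 = -3/2)
(35 + (6*A(5, 2 - 1*1))*(-1*5))*B(-8, -10) = (35 + (6*(-3/2))*(-1*5))*(-8) = (35 - 9*(-5))*(-8) = (35 + 45)*(-8) = 80*(-8) = -640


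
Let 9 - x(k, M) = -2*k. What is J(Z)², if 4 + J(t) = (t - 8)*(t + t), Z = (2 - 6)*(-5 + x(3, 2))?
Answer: 14714896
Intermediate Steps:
x(k, M) = 9 + 2*k (x(k, M) = 9 - (-2)*k = 9 + 2*k)
Z = -40 (Z = (2 - 6)*(-5 + (9 + 2*3)) = -4*(-5 + (9 + 6)) = -4*(-5 + 15) = -4*10 = -40)
J(t) = -4 + 2*t*(-8 + t) (J(t) = -4 + (t - 8)*(t + t) = -4 + (-8 + t)*(2*t) = -4 + 2*t*(-8 + t))
J(Z)² = (-4 - 16*(-40) + 2*(-40)²)² = (-4 + 640 + 2*1600)² = (-4 + 640 + 3200)² = 3836² = 14714896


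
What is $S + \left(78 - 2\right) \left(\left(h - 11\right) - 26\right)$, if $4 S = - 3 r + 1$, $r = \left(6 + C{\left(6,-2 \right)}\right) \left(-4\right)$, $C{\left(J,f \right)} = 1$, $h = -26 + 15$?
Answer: $- \frac{14507}{4} \approx -3626.8$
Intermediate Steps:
$h = -11$
$r = -28$ ($r = \left(6 + 1\right) \left(-4\right) = 7 \left(-4\right) = -28$)
$S = \frac{85}{4}$ ($S = \frac{\left(-3\right) \left(-28\right) + 1}{4} = \frac{84 + 1}{4} = \frac{1}{4} \cdot 85 = \frac{85}{4} \approx 21.25$)
$S + \left(78 - 2\right) \left(\left(h - 11\right) - 26\right) = \frac{85}{4} + \left(78 - 2\right) \left(\left(-11 - 11\right) - 26\right) = \frac{85}{4} + 76 \left(-22 - 26\right) = \frac{85}{4} + 76 \left(-48\right) = \frac{85}{4} - 3648 = - \frac{14507}{4}$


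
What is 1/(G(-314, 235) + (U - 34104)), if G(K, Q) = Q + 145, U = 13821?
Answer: -1/19903 ≈ -5.0244e-5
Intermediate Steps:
G(K, Q) = 145 + Q
1/(G(-314, 235) + (U - 34104)) = 1/((145 + 235) + (13821 - 34104)) = 1/(380 - 20283) = 1/(-19903) = -1/19903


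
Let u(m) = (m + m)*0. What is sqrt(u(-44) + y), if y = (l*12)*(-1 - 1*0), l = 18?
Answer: 6*I*sqrt(6) ≈ 14.697*I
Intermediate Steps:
y = -216 (y = (18*12)*(-1 - 1*0) = 216*(-1 + 0) = 216*(-1) = -216)
u(m) = 0 (u(m) = (2*m)*0 = 0)
sqrt(u(-44) + y) = sqrt(0 - 216) = sqrt(-216) = 6*I*sqrt(6)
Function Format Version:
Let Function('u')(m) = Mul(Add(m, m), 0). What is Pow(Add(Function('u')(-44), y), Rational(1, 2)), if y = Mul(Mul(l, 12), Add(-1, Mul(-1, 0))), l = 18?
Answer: Mul(6, I, Pow(6, Rational(1, 2))) ≈ Mul(14.697, I)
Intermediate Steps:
y = -216 (y = Mul(Mul(18, 12), Add(-1, Mul(-1, 0))) = Mul(216, Add(-1, 0)) = Mul(216, -1) = -216)
Function('u')(m) = 0 (Function('u')(m) = Mul(Mul(2, m), 0) = 0)
Pow(Add(Function('u')(-44), y), Rational(1, 2)) = Pow(Add(0, -216), Rational(1, 2)) = Pow(-216, Rational(1, 2)) = Mul(6, I, Pow(6, Rational(1, 2)))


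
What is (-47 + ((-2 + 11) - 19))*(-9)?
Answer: 513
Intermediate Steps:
(-47 + ((-2 + 11) - 19))*(-9) = (-47 + (9 - 19))*(-9) = (-47 - 10)*(-9) = -57*(-9) = 513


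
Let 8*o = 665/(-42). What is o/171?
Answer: -5/432 ≈ -0.011574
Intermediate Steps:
o = -95/48 (o = (665/(-42))/8 = (665*(-1/42))/8 = (⅛)*(-95/6) = -95/48 ≈ -1.9792)
o/171 = -95/48/171 = -95/48*1/171 = -5/432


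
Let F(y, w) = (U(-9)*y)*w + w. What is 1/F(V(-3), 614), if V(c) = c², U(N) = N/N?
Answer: 1/6140 ≈ 0.00016287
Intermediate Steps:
U(N) = 1
F(y, w) = w + w*y (F(y, w) = (1*y)*w + w = y*w + w = w*y + w = w + w*y)
1/F(V(-3), 614) = 1/(614*(1 + (-3)²)) = 1/(614*(1 + 9)) = 1/(614*10) = 1/6140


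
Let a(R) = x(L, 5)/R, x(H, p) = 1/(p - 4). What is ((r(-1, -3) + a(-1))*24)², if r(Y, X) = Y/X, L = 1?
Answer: 256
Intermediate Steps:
x(H, p) = 1/(-4 + p)
a(R) = 1/R (a(R) = 1/((-4 + 5)*R) = 1/(1*R) = 1/R)
((r(-1, -3) + a(-1))*24)² = ((-1/(-3) + 1/(-1))*24)² = ((-1*(-⅓) - 1)*24)² = ((⅓ - 1)*24)² = (-⅔*24)² = (-16)² = 256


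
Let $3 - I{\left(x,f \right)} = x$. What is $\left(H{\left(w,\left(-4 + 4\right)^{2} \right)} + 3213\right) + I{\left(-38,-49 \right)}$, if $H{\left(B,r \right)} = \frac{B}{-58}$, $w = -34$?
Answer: $\frac{94383}{29} \approx 3254.6$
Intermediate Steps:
$H{\left(B,r \right)} = - \frac{B}{58}$ ($H{\left(B,r \right)} = B \left(- \frac{1}{58}\right) = - \frac{B}{58}$)
$I{\left(x,f \right)} = 3 - x$
$\left(H{\left(w,\left(-4 + 4\right)^{2} \right)} + 3213\right) + I{\left(-38,-49 \right)} = \left(\left(- \frac{1}{58}\right) \left(-34\right) + 3213\right) + \left(3 - -38\right) = \left(\frac{17}{29} + 3213\right) + \left(3 + 38\right) = \frac{93194}{29} + 41 = \frac{94383}{29}$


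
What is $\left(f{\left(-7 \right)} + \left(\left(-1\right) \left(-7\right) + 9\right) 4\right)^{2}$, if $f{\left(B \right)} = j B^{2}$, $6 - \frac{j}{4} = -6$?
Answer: $5837056$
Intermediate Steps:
$j = 48$ ($j = 24 - -24 = 24 + 24 = 48$)
$f{\left(B \right)} = 48 B^{2}$
$\left(f{\left(-7 \right)} + \left(\left(-1\right) \left(-7\right) + 9\right) 4\right)^{2} = \left(48 \left(-7\right)^{2} + \left(\left(-1\right) \left(-7\right) + 9\right) 4\right)^{2} = \left(48 \cdot 49 + \left(7 + 9\right) 4\right)^{2} = \left(2352 + 16 \cdot 4\right)^{2} = \left(2352 + 64\right)^{2} = 2416^{2} = 5837056$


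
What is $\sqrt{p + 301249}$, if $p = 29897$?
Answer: $3 \sqrt{36794} \approx 575.45$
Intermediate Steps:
$\sqrt{p + 301249} = \sqrt{29897 + 301249} = \sqrt{331146} = 3 \sqrt{36794}$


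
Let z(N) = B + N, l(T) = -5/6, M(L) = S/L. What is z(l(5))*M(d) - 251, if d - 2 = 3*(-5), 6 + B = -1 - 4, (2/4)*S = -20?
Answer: -11209/39 ≈ -287.41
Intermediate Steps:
S = -40 (S = 2*(-20) = -40)
B = -11 (B = -6 + (-1 - 4) = -6 - 5 = -11)
d = -13 (d = 2 + 3*(-5) = 2 - 15 = -13)
M(L) = -40/L
l(T) = -⅚ (l(T) = -5*⅙ = -⅚)
z(N) = -11 + N
z(l(5))*M(d) - 251 = (-11 - ⅚)*(-40/(-13)) - 251 = -(-1420)*(-1)/(3*13) - 251 = -71/6*40/13 - 251 = -1420/39 - 251 = -11209/39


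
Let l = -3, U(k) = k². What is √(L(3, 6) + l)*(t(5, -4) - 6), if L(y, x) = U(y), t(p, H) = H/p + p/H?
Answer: -161*√6/20 ≈ -19.718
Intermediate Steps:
L(y, x) = y²
√(L(3, 6) + l)*(t(5, -4) - 6) = √(3² - 3)*((-4/5 + 5/(-4)) - 6) = √(9 - 3)*((-4*⅕ + 5*(-¼)) - 6) = √6*((-⅘ - 5/4) - 6) = √6*(-41/20 - 6) = √6*(-161/20) = -161*√6/20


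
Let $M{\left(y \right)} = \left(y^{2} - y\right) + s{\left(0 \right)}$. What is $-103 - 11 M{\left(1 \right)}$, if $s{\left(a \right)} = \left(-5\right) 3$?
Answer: $62$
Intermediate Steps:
$s{\left(a \right)} = -15$
$M{\left(y \right)} = -15 + y^{2} - y$ ($M{\left(y \right)} = \left(y^{2} - y\right) - 15 = -15 + y^{2} - y$)
$-103 - 11 M{\left(1 \right)} = -103 - 11 \left(-15 + 1^{2} - 1\right) = -103 - 11 \left(-15 + 1 - 1\right) = -103 - 11 \left(-15\right) = -103 - -165 = -103 + 165 = 62$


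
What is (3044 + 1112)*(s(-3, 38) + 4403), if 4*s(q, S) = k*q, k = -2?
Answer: 18305102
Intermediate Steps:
s(q, S) = -q/2 (s(q, S) = (-2*q)/4 = -q/2)
(3044 + 1112)*(s(-3, 38) + 4403) = (3044 + 1112)*(-1/2*(-3) + 4403) = 4156*(3/2 + 4403) = 4156*(8809/2) = 18305102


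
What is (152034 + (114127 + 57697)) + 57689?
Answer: 381547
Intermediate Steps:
(152034 + (114127 + 57697)) + 57689 = (152034 + 171824) + 57689 = 323858 + 57689 = 381547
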